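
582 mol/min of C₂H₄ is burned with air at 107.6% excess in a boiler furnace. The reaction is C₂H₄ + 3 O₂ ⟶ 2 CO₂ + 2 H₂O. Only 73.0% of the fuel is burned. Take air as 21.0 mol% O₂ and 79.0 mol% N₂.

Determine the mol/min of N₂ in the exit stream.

Stoichiometric O₂ = 3 × 582 = 1746 mol/min; O₂ fed = 1746 × 2.076 = 3625 mol/min.
N₂ fed = 3625 × 79/21 = 13640 mol/min.
Fuel reacted = 0.73 × 582 → ξ = 424.9 mol/min.
Outlet (n = n₀ + ν ξ):
  C₂H₄: 582 − 1(424.9) = 157.1
  O₂: 3625 − 3(424.9) = 2350
  N₂: 13640 (inert)
  CO₂: 0 + 2(424.9) = 849.7
  H₂O: 0 + 2(424.9) = 849.7

13600 mol/min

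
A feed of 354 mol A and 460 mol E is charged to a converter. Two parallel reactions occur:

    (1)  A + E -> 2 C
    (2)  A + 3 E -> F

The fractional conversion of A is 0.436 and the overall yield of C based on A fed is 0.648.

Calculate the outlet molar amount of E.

Yield of C: 2ξ₁ / 354 = 0.648 → ξ₁ = 114.7 mol.
Conversion of A: 1ξ₁ + 1ξ₂ = 0.436 × 354 = 154.3 → ξ₂ = 39.65 mol.
Outlet amounts (n = n₀ + Σ ν·ξ):
  A: 354 − 1(114.7) − 1(39.65) = 199.7
  E: 460 − 1(114.7) − 3(39.65) = 226.4
  C: 0 + 2(114.7) = 229.4
  F: 0 + 1(39.65) = 39.65

226 mol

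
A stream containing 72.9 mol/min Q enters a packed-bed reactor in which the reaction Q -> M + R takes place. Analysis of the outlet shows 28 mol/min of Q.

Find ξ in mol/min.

For Q: n = n₀ − 1ξ → 28 = 72.9 − 1ξ, giving ξ = 44.9 mol/min.
Outlet amounts (n = n₀ + ν ξ):
  Q: 72.9 − 1(44.9) = 28
  M: 0 + 1(44.9) = 44.9
  R: 0 + 1(44.9) = 44.9

ξ = 44.9 mol/min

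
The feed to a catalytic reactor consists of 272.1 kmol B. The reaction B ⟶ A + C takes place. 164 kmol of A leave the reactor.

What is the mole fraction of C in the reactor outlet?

For A: n = n₀ + 1ξ → 164 = 0 + 1ξ, giving ξ = 164 kmol.
Outlet amounts (n = n₀ + ν ξ):
  B: 272.1 − 1(164) = 108.1
  A: 0 + 1(164) = 164
  C: 0 + 1(164) = 164
Total out = 436.1 kmol; y_C = 164 / 436.1 = 0.3761.

0.376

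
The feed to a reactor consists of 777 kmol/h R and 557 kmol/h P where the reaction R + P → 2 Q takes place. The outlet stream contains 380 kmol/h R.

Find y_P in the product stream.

0.12

For R: n = n₀ − 1ξ → 380 = 777 − 1ξ, giving ξ = 397 kmol/h.
Outlet amounts (n = n₀ + ν ξ):
  R: 777 − 1(397) = 380
  P: 557 − 1(397) = 160
  Q: 0 + 2(397) = 794
Total out = 1334 kmol/h; y_P = 160 / 1334 = 0.1199.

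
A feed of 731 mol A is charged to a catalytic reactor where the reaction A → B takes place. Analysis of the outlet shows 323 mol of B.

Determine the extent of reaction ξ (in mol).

ξ = 323 mol

For B: n = n₀ + 1ξ → 323 = 0 + 1ξ, giving ξ = 323 mol.
Outlet amounts (n = n₀ + ν ξ):
  A: 731 − 1(323) = 408
  B: 0 + 1(323) = 323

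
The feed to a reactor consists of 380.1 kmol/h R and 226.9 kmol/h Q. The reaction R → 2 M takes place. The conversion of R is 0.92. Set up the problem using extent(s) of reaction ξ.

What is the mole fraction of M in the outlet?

R reacted = 0.92 × 380.1 = 349.7 kmol/h; ν_R = −1, so ξ = 349.7/1 = 349.7 kmol/h.
Outlet amounts (n = n₀ + ν ξ):
  R: 380.1 − 1(349.7) = 30.41
  M: 0 + 2(349.7) = 699.4
  Q: 226.9 (inert)
Total out = 956.7 kmol/h; y_M = 699.4 / 956.7 = 0.731.

0.731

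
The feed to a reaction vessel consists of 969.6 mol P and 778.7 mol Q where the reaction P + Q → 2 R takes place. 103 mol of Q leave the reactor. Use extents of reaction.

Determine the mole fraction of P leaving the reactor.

For Q: n = n₀ − 1ξ → 103 = 778.7 − 1ξ, giving ξ = 675.7 mol.
Outlet amounts (n = n₀ + ν ξ):
  P: 969.6 − 1(675.7) = 293.9
  Q: 778.7 − 1(675.7) = 103
  R: 0 + 2(675.7) = 1351
Total out = 1748 mol; y_P = 293.9 / 1748 = 0.1681.

0.168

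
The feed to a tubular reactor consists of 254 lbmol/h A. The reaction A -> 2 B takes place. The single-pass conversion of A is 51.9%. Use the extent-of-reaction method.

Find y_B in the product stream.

A reacted = 0.519 × 254 = 131.8 lbmol/h; ν_A = −1, so ξ = 131.8/1 = 131.8 lbmol/h.
Outlet amounts (n = n₀ + ν ξ):
  A: 254 − 1(131.8) = 122.2
  B: 0 + 2(131.8) = 263.7
Total out = 385.8 lbmol/h; y_B = 263.7 / 385.8 = 0.6833.

0.683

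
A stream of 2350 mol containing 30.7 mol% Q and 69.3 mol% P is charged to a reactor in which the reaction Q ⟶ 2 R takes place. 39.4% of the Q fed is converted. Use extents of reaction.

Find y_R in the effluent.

0.216

Q reacted = 0.394 × 721.5 = 284.3 mol; ν_Q = −1, so ξ = 284.3/1 = 284.3 mol.
Outlet amounts (n = n₀ + ν ξ):
  Q: 721.5 − 1(284.3) = 437.2
  R: 0 + 2(284.3) = 568.5
  P: 1629 (inert)
Total out = 2634 mol; y_R = 568.5 / 2634 = 0.2158.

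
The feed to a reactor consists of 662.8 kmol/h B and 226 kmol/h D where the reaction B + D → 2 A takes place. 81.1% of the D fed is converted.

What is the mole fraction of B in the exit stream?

0.54

D reacted = 0.811 × 226 = 183.3 kmol/h; ν_D = −1, so ξ = 183.3/1 = 183.3 kmol/h.
Outlet amounts (n = n₀ + ν ξ):
  B: 662.8 − 1(183.3) = 479.5
  D: 226 − 1(183.3) = 42.71
  A: 0 + 2(183.3) = 366.6
Total out = 888.8 kmol/h; y_B = 479.5 / 888.8 = 0.5395.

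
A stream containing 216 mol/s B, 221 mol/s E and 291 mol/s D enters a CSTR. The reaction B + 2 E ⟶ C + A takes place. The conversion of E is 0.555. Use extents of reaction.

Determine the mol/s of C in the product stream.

61.3 mol/s

E reacted = 0.555 × 221 = 122.7 mol/s; ν_E = −2, so ξ = 122.7/2 = 61.33 mol/s.
Outlet amounts (n = n₀ + ν ξ):
  B: 216 − 1(61.33) = 154.7
  E: 221 − 2(61.33) = 98.34
  C: 0 + 1(61.33) = 61.33
  A: 0 + 1(61.33) = 61.33
  D: 291 (inert)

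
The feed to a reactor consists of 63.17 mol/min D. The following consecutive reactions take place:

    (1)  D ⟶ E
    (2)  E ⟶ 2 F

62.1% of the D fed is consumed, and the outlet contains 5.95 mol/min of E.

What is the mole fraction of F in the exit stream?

0.69

Conversion of D: D consumed = 1ξ₁ = 0.621 × 63.17 → ξ₁ = 39.23 mol/min.
E balance: n_E = 0 + 1ξ₁ − 1ξ₂ = 5.95 → ξ₂ = (1·39.23 − 5.95)/1 = 33.28 mol/min.
Outlet amounts (n = n₀ + Σ ν·ξ):
  D: 63.17 − 1(39.23) = 23.94
  E: 0 + 1(39.23) − 1(33.28) = 5.95
  F: 0 + 2(33.28) = 66.56
Total out = 96.45 mol/min; y_F = 66.56 / 96.45 = 0.6901.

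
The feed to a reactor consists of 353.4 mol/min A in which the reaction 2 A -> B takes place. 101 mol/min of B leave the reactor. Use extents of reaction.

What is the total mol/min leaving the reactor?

For B: n = n₀ + 1ξ → 101 = 0 + 1ξ, giving ξ = 101 mol/min.
Outlet amounts (n = n₀ + ν ξ):
  A: 353.4 − 2(101) = 151.4
  B: 0 + 1(101) = 101
Total out = 151.4 + 101 = 252.4 mol/min.

252 mol/min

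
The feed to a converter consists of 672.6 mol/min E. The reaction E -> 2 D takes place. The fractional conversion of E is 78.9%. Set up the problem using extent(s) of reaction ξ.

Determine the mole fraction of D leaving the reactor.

E reacted = 0.789 × 672.6 = 530.7 mol/min; ν_E = −1, so ξ = 530.7/1 = 530.7 mol/min.
Outlet amounts (n = n₀ + ν ξ):
  E: 672.6 − 1(530.7) = 141.9
  D: 0 + 2(530.7) = 1061
Total out = 1203 mol/min; y_D = 1061 / 1203 = 0.8821.

0.882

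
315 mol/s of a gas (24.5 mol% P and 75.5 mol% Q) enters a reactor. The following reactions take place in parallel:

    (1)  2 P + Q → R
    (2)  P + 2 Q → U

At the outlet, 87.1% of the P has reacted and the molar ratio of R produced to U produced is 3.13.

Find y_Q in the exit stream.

Conversion of P: P consumed = 0.871 × 77.17 = 67.22 mol/s = 2ξ₁ + 1ξ₂.
Selectivity: 1ξ₁ / (1ξ₂) = 3.13 → ξ₁ = 3.13 ξ₂.
Substitute: (2·3.13 + 1) ξ₂ = 67.22 → ξ₂ = 9.259 mol/s, ξ₁ = 28.98 mol/s.
Outlet amounts (n = n₀ + Σ ν·ξ):
  P: 77.17 − 2(28.98) − 1(9.259) = 9.956
  Q: 237.8 − 1(28.98) − 2(9.259) = 190.3
  R: 0 + 1(28.98) = 28.98
  U: 0 + 1(9.259) = 9.259
Total out = 238.5 mol/s; y_Q = 190.3 / 238.5 = 0.7979.

0.798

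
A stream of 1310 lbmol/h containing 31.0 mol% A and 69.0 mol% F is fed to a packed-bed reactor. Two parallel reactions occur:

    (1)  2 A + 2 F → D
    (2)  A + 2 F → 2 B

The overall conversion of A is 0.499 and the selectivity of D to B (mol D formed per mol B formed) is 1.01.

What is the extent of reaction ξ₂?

ξ₂ = 40.2 lbmol/h

Conversion of A: A consumed = 0.499 × 406.1 = 202.6 lbmol/h = 2ξ₁ + 1ξ₂.
Selectivity: 1ξ₁ / (2ξ₂) = 1.01 → ξ₁ = 2.02 ξ₂.
Substitute: (2·2.02 + 1) ξ₂ = 202.6 → ξ₂ = 40.21 lbmol/h, ξ₁ = 81.22 lbmol/h.
Outlet amounts (n = n₀ + Σ ν·ξ):
  A: 406.1 − 2(81.22) − 1(40.21) = 203.5
  F: 903.9 − 2(81.22) − 2(40.21) = 661
  D: 0 + 1(81.22) = 81.22
  B: 0 + 2(40.21) = 80.41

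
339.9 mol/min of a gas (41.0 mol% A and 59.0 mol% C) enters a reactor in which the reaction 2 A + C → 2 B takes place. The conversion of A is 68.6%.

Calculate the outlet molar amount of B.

A reacted = 0.686 × 139.4 = 95.6 mol/min; ν_A = −2, so ξ = 95.6/2 = 47.8 mol/min.
Outlet amounts (n = n₀ + ν ξ):
  A: 139.4 − 2(47.8) = 43.76
  C: 200.5 − 1(47.8) = 152.7
  B: 0 + 2(47.8) = 95.6

95.6 mol/min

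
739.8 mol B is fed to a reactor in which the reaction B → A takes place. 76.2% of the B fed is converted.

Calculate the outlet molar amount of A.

564 mol

B reacted = 0.762 × 739.8 = 563.7 mol; ν_B = −1, so ξ = 563.7/1 = 563.7 mol.
Outlet amounts (n = n₀ + ν ξ):
  B: 739.8 − 1(563.7) = 176.1
  A: 0 + 1(563.7) = 563.7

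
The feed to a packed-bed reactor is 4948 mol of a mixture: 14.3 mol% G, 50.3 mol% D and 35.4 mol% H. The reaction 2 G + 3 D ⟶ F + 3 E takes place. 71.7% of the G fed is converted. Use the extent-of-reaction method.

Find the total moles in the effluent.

G reacted = 0.717 × 707.6 = 507.3 mol; ν_G = −2, so ξ = 507.3/2 = 253.7 mol.
Outlet amounts (n = n₀ + ν ξ):
  G: 707.6 − 2(253.7) = 200.2
  D: 2489 − 3(253.7) = 1728
  F: 0 + 1(253.7) = 253.7
  E: 0 + 3(253.7) = 761
  H: 1752 (inert)
Total out = 200.2 + 1728 + 253.7 + 761 + 1752 = 4694 mol.

4690 mol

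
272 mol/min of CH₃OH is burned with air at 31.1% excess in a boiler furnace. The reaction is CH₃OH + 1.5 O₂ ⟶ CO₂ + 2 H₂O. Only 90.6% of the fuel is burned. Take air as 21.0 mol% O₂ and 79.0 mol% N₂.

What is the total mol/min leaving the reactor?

2940 mol/min

Stoichiometric O₂ = 1.5 × 272 = 408 mol/min; O₂ fed = 408 × 1.311 = 534.9 mol/min.
N₂ fed = 534.9 × 79/21 = 2012 mol/min.
Fuel reacted = 0.906 × 272 → ξ = 246.4 mol/min.
Outlet (n = n₀ + ν ξ):
  CH₃OH: 272 − 1(246.4) = 25.57
  O₂: 534.9 − 1.5(246.4) = 165.2
  N₂: 2012 (inert)
  CO₂: 0 + 1(246.4) = 246.4
  H₂O: 0 + 2(246.4) = 492.9
Total out = 25.57 + 165.2 + 2012 + 246.4 + 492.9 = 2942 mol/min.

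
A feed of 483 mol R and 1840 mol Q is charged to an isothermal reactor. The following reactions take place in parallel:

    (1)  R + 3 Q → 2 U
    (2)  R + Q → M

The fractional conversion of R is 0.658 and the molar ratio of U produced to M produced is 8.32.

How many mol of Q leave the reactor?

1010 mol

Conversion of R: R consumed = 0.658 × 483 = 317.8 mol = 1ξ₁ + 1ξ₂.
Selectivity: 2ξ₁ / (1ξ₂) = 8.32 → ξ₁ = 4.16 ξ₂.
Substitute: (1·4.16 + 1) ξ₂ = 317.8 → ξ₂ = 61.59 mol, ξ₁ = 256.2 mol.
Outlet amounts (n = n₀ + Σ ν·ξ):
  R: 483 − 1(256.2) − 1(61.59) = 165.2
  Q: 1840 − 3(256.2) − 1(61.59) = 1010
  U: 0 + 2(256.2) = 512.4
  M: 0 + 1(61.59) = 61.59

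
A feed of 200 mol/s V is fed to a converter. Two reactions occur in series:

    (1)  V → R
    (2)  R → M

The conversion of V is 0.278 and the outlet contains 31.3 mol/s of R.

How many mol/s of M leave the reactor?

Conversion of V: V consumed = 1ξ₁ = 0.278 × 200 → ξ₁ = 55.6 mol/s.
R balance: n_R = 0 + 1ξ₁ − 1ξ₂ = 31.3 → ξ₂ = (1·55.6 − 31.3)/1 = 24.3 mol/s.
Outlet amounts (n = n₀ + Σ ν·ξ):
  V: 200 − 1(55.6) = 144.4
  R: 0 + 1(55.6) − 1(24.3) = 31.3
  M: 0 + 1(24.3) = 24.3

24.3 mol/s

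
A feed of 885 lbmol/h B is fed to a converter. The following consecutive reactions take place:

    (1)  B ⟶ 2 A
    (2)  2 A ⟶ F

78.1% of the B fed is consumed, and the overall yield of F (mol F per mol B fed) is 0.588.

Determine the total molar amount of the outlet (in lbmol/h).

1060 lbmol/h

Conversion of B: B consumed = 1ξ₁ = 0.781 × 885 → ξ₁ = 691.2 lbmol/h.
Yield of F: 1ξ₂ / 885 = 0.588 → ξ₂ = 520.4 lbmol/h.
Outlet amounts (n = n₀ + Σ ν·ξ):
  B: 885 − 1(691.2) = 193.8
  A: 0 + 2(691.2) − 2(520.4) = 341.6
  F: 0 + 1(520.4) = 520.4
Total out = 193.8 + 341.6 + 520.4 = 1056 lbmol/h.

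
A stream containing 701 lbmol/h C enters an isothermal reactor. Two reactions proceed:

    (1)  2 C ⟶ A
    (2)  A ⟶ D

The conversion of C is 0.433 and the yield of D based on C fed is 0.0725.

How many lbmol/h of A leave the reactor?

101 lbmol/h

Conversion of C: C consumed = 2ξ₁ = 0.433 × 701 → ξ₁ = 151.8 lbmol/h.
Yield of D: 1ξ₂ / 701 = 0.0725 → ξ₂ = 50.82 lbmol/h.
Outlet amounts (n = n₀ + Σ ν·ξ):
  C: 701 − 2(151.8) = 397.5
  A: 0 + 1(151.8) − 1(50.82) = 100.9
  D: 0 + 1(50.82) = 50.82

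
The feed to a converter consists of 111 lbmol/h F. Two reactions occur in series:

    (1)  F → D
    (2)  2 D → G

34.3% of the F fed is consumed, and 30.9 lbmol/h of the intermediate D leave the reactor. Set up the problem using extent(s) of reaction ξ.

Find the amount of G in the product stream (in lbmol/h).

Conversion of F: F consumed = 1ξ₁ = 0.343 × 111 → ξ₁ = 38.07 lbmol/h.
D balance: n_D = 0 + 1ξ₁ − 2ξ₂ = 30.9 → ξ₂ = (1·38.07 − 30.9)/2 = 3.587 lbmol/h.
Outlet amounts (n = n₀ + Σ ν·ξ):
  F: 111 − 1(38.07) = 72.93
  D: 0 + 1(38.07) − 2(3.587) = 30.9
  G: 0 + 1(3.587) = 3.587

3.59 lbmol/h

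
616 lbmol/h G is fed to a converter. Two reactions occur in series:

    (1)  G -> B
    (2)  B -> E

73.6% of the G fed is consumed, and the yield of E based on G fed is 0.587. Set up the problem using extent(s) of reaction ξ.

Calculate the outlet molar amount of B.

91.8 lbmol/h

Conversion of G: G consumed = 1ξ₁ = 0.736 × 616 → ξ₁ = 453.4 lbmol/h.
Yield of E: 1ξ₂ / 616 = 0.587 → ξ₂ = 361.6 lbmol/h.
Outlet amounts (n = n₀ + Σ ν·ξ):
  G: 616 − 1(453.4) = 162.6
  B: 0 + 1(453.4) − 1(361.6) = 91.78
  E: 0 + 1(361.6) = 361.6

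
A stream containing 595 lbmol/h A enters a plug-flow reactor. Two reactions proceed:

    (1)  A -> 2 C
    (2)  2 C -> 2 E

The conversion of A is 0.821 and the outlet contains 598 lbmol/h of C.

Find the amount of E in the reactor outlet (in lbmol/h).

379 lbmol/h

Conversion of A: A consumed = 1ξ₁ = 0.821 × 595 → ξ₁ = 488.5 lbmol/h.
C balance: n_C = 0 + 2ξ₁ − 2ξ₂ = 598 → ξ₂ = (2·488.5 − 598)/2 = 189.5 lbmol/h.
Outlet amounts (n = n₀ + Σ ν·ξ):
  A: 595 − 1(488.5) = 106.5
  C: 0 + 2(488.5) − 2(189.5) = 598
  E: 0 + 2(189.5) = 379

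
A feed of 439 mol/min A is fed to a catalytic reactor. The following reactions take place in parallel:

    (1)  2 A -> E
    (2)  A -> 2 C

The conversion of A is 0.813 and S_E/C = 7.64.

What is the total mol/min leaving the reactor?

Conversion of A: A consumed = 0.813 × 439 = 356.9 mol/min = 2ξ₁ + 1ξ₂.
Selectivity: 1ξ₁ / (2ξ₂) = 7.64 → ξ₁ = 15.28 ξ₂.
Substitute: (2·15.28 + 1) ξ₂ = 356.9 → ξ₂ = 11.31 mol/min, ξ₁ = 172.8 mol/min.
Outlet amounts (n = n₀ + Σ ν·ξ):
  A: 439 − 2(172.8) − 1(11.31) = 82.09
  E: 0 + 1(172.8) = 172.8
  C: 0 + 2(11.31) = 22.62
Total out = 82.09 + 172.8 + 22.62 = 277.5 mol/min.

278 mol/min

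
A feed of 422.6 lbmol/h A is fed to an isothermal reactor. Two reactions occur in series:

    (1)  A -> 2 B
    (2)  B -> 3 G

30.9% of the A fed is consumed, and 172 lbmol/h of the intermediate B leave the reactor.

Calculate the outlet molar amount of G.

268 lbmol/h

Conversion of A: A consumed = 1ξ₁ = 0.309 × 422.6 → ξ₁ = 130.6 lbmol/h.
B balance: n_B = 0 + 2ξ₁ − 1ξ₂ = 172 → ξ₂ = (2·130.6 − 172)/1 = 89.17 lbmol/h.
Outlet amounts (n = n₀ + Σ ν·ξ):
  A: 422.6 − 1(130.6) = 292
  B: 0 + 2(130.6) − 1(89.17) = 172
  G: 0 + 3(89.17) = 267.5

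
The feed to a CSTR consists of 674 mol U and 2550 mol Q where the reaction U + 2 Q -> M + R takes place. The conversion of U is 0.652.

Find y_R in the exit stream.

U reacted = 0.652 × 674 = 439.4 mol; ν_U = −1, so ξ = 439.4/1 = 439.4 mol.
Outlet amounts (n = n₀ + ν ξ):
  U: 674 − 1(439.4) = 234.6
  Q: 2550 − 2(439.4) = 1671
  M: 0 + 1(439.4) = 439.4
  R: 0 + 1(439.4) = 439.4
Total out = 2785 mol; y_R = 439.4 / 2785 = 0.1578.

0.158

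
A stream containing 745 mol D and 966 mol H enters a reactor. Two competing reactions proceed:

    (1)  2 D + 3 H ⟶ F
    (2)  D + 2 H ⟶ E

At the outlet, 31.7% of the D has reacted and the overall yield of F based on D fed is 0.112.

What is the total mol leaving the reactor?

1240 mol

Yield of F: 1ξ₁ / 745 = 0.112 → ξ₁ = 83.44 mol.
Conversion of D: 2ξ₁ + 1ξ₂ = 0.317 × 745 = 236.2 → ξ₂ = 69.28 mol.
Outlet amounts (n = n₀ + Σ ν·ξ):
  D: 745 − 2(83.44) − 1(69.28) = 508.8
  H: 966 − 3(83.44) − 2(69.28) = 577.1
  F: 0 + 1(83.44) = 83.44
  E: 0 + 1(69.28) = 69.28
Total out = 508.8 + 577.1 + 83.44 + 69.28 = 1239 mol.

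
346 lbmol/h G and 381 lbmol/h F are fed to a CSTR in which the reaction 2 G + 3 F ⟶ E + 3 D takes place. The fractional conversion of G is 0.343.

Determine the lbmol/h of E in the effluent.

G reacted = 0.343 × 346 = 118.7 lbmol/h; ν_G = −2, so ξ = 118.7/2 = 59.34 lbmol/h.
Outlet amounts (n = n₀ + ν ξ):
  G: 346 − 2(59.34) = 227.3
  F: 381 − 3(59.34) = 203
  E: 0 + 1(59.34) = 59.34
  D: 0 + 3(59.34) = 178

59.3 lbmol/h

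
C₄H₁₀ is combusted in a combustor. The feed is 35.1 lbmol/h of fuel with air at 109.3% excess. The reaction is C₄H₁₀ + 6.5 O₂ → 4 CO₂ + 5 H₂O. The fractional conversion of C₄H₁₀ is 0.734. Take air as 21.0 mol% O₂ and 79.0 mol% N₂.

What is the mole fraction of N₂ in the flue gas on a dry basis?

Stoichiometric O₂ = 6.5 × 35.1 = 228.2 lbmol/h; O₂ fed = 228.2 × 2.093 = 477.5 lbmol/h.
N₂ fed = 477.5 × 79/21 = 1796 lbmol/h.
Fuel reacted = 0.734 × 35.1 → ξ = 25.76 lbmol/h.
Outlet (n = n₀ + ν ξ):
  C₄H₁₀: 35.1 − 1(25.76) = 9.337
  O₂: 477.5 − 6.5(25.76) = 310.1
  N₂: 1796 (inert)
  CO₂: 0 + 4(25.76) = 103.1
  H₂O: 0 + 5(25.76) = 128.8
Dry total = 2219 lbmol/h; y_N₂ (dry) = 1796 / 2219 = 0.8096.

0.81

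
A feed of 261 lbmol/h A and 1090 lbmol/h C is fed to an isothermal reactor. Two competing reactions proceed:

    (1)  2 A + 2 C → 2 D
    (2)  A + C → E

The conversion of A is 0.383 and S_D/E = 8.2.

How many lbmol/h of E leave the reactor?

Conversion of A: A consumed = 0.383 × 261 = 99.96 lbmol/h = 2ξ₁ + 1ξ₂.
Selectivity: 2ξ₁ / (1ξ₂) = 8.2 → ξ₁ = 4.1 ξ₂.
Substitute: (2·4.1 + 1) ξ₂ = 99.96 → ξ₂ = 10.87 lbmol/h, ξ₁ = 44.55 lbmol/h.
Outlet amounts (n = n₀ + Σ ν·ξ):
  A: 261 − 2(44.55) − 1(10.87) = 161
  C: 1090 − 2(44.55) − 1(10.87) = 990
  D: 0 + 2(44.55) = 89.1
  E: 0 + 1(10.87) = 10.87

10.9 lbmol/h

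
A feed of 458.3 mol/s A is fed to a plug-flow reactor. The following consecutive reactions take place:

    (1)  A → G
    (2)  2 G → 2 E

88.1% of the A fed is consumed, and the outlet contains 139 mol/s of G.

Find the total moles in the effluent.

458 mol/s

Conversion of A: A consumed = 1ξ₁ = 0.881 × 458.3 → ξ₁ = 403.8 mol/s.
G balance: n_G = 0 + 1ξ₁ − 2ξ₂ = 139 → ξ₂ = (1·403.8 − 139)/2 = 132.4 mol/s.
Outlet amounts (n = n₀ + Σ ν·ξ):
  A: 458.3 − 1(403.8) = 54.54
  G: 0 + 1(403.8) − 2(132.4) = 139
  E: 0 + 2(132.4) = 264.8
Total out = 54.54 + 139 + 264.8 = 458.3 mol/s.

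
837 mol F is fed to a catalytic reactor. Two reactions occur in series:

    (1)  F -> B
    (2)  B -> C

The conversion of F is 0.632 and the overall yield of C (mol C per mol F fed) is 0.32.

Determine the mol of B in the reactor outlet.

261 mol

Conversion of F: F consumed = 1ξ₁ = 0.632 × 837 → ξ₁ = 529 mol.
Yield of C: 1ξ₂ / 837 = 0.32 → ξ₂ = 267.8 mol.
Outlet amounts (n = n₀ + Σ ν·ξ):
  F: 837 − 1(529) = 308
  B: 0 + 1(529) − 1(267.8) = 261.1
  C: 0 + 1(267.8) = 267.8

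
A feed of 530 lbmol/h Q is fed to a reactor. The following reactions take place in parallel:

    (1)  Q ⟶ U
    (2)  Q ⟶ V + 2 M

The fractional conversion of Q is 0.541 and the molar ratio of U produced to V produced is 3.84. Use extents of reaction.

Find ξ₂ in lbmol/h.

ξ₂ = 59.2 lbmol/h

Conversion of Q: Q consumed = 0.541 × 530 = 286.7 lbmol/h = 1ξ₁ + 1ξ₂.
Selectivity: 1ξ₁ / (1ξ₂) = 3.84 → ξ₁ = 3.84 ξ₂.
Substitute: (1·3.84 + 1) ξ₂ = 286.7 → ξ₂ = 59.24 lbmol/h, ξ₁ = 227.5 lbmol/h.
Outlet amounts (n = n₀ + Σ ν·ξ):
  Q: 530 − 1(227.5) − 1(59.24) = 243.3
  U: 0 + 1(227.5) = 227.5
  V: 0 + 1(59.24) = 59.24
  M: 0 + 2(59.24) = 118.5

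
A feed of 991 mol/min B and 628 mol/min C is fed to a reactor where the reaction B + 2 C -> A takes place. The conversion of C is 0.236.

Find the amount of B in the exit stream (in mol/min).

C reacted = 0.236 × 628 = 148.2 mol/min; ν_C = −2, so ξ = 148.2/2 = 74.1 mol/min.
Outlet amounts (n = n₀ + ν ξ):
  B: 991 − 1(74.1) = 916.9
  C: 628 − 2(74.1) = 479.8
  A: 0 + 1(74.1) = 74.1

917 mol/min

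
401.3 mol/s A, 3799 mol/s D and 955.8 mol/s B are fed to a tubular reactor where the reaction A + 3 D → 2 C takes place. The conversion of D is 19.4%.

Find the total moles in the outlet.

D reacted = 0.194 × 3799 = 737 mol/s; ν_D = −3, so ξ = 737/3 = 245.7 mol/s.
Outlet amounts (n = n₀ + ν ξ):
  A: 401.3 − 1(245.7) = 155.6
  D: 3799 − 3(245.7) = 3062
  C: 0 + 2(245.7) = 491.3
  B: 955.8 (inert)
Total out = 155.6 + 3062 + 491.3 + 955.8 = 4665 mol/s.

4660 mol/s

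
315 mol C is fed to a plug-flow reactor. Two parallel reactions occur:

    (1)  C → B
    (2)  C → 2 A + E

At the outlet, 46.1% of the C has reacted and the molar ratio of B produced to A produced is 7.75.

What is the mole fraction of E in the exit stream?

0.0265

Conversion of C: C consumed = 0.461 × 315 = 145.2 mol = 1ξ₁ + 1ξ₂.
Selectivity: 1ξ₁ / (2ξ₂) = 7.75 → ξ₁ = 15.5 ξ₂.
Substitute: (1·15.5 + 1) ξ₂ = 145.2 → ξ₂ = 8.801 mol, ξ₁ = 136.4 mol.
Outlet amounts (n = n₀ + Σ ν·ξ):
  C: 315 − 1(136.4) − 1(8.801) = 169.8
  B: 0 + 1(136.4) = 136.4
  A: 0 + 2(8.801) = 17.6
  E: 0 + 1(8.801) = 8.801
Total out = 332.6 mol; y_E = 8.801 / 332.6 = 0.02646.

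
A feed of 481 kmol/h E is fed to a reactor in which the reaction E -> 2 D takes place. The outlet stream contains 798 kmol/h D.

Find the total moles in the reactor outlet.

880 kmol/h

For D: n = n₀ + 2ξ → 798 = 0 + 2ξ, giving ξ = 399 kmol/h.
Outlet amounts (n = n₀ + ν ξ):
  E: 481 − 1(399) = 82
  D: 0 + 2(399) = 798
Total out = 82 + 798 = 880 kmol/h.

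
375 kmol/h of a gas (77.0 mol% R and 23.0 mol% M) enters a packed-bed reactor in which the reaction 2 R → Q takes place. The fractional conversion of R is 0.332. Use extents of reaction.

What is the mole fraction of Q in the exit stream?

0.147

R reacted = 0.332 × 288.8 = 95.87 kmol/h; ν_R = −2, so ξ = 95.87/2 = 47.93 kmol/h.
Outlet amounts (n = n₀ + ν ξ):
  R: 288.8 − 2(47.93) = 192.9
  Q: 0 + 1(47.93) = 47.93
  M: 86.25 (inert)
Total out = 327.1 kmol/h; y_Q = 47.93 / 327.1 = 0.1466.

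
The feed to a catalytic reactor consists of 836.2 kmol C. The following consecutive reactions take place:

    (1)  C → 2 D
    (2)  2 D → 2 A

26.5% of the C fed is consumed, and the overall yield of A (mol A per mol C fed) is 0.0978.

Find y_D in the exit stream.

0.342

Conversion of C: C consumed = 1ξ₁ = 0.265 × 836.2 → ξ₁ = 221.6 kmol.
Yield of A: 2ξ₂ / 836.2 = 0.0978 → ξ₂ = 40.89 kmol.
Outlet amounts (n = n₀ + Σ ν·ξ):
  C: 836.2 − 1(221.6) = 614.6
  D: 0 + 2(221.6) − 2(40.89) = 361.4
  A: 0 + 2(40.89) = 81.78
Total out = 1058 kmol; y_D = 361.4 / 1058 = 0.3417.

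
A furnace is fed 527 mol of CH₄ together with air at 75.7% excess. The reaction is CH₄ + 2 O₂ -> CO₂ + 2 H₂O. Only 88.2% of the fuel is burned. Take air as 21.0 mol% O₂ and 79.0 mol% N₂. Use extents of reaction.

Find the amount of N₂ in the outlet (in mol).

6970 mol

Stoichiometric O₂ = 2 × 527 = 1054 mol; O₂ fed = 1054 × 1.757 = 1852 mol.
N₂ fed = 1852 × 79/21 = 6967 mol.
Fuel reacted = 0.882 × 527 → ξ = 464.8 mol.
Outlet (n = n₀ + ν ξ):
  CH₄: 527 − 1(464.8) = 62.19
  O₂: 1852 − 2(464.8) = 922.3
  N₂: 6967 (inert)
  CO₂: 0 + 1(464.8) = 464.8
  H₂O: 0 + 2(464.8) = 929.6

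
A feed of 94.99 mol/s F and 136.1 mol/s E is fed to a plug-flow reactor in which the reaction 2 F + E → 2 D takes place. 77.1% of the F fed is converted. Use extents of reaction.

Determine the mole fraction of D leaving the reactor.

0.377

F reacted = 0.771 × 94.99 = 73.24 mol/s; ν_F = −2, so ξ = 73.24/2 = 36.62 mol/s.
Outlet amounts (n = n₀ + ν ξ):
  F: 94.99 − 2(36.62) = 21.75
  E: 136.1 − 1(36.62) = 99.48
  D: 0 + 2(36.62) = 73.24
Total out = 194.5 mol/s; y_D = 73.24 / 194.5 = 0.3766.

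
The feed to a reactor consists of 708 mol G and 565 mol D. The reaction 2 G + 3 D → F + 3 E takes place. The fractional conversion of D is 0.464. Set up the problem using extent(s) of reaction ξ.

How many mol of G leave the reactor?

533 mol

D reacted = 0.464 × 565 = 262.2 mol; ν_D = −3, so ξ = 262.2/3 = 87.39 mol.
Outlet amounts (n = n₀ + ν ξ):
  G: 708 − 2(87.39) = 533.2
  D: 565 − 3(87.39) = 302.8
  F: 0 + 1(87.39) = 87.39
  E: 0 + 3(87.39) = 262.2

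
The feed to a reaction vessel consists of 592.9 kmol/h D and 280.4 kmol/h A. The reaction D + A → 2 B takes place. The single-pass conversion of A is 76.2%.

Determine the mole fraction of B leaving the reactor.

A reacted = 0.762 × 280.4 = 213.7 kmol/h; ν_A = −1, so ξ = 213.7/1 = 213.7 kmol/h.
Outlet amounts (n = n₀ + ν ξ):
  D: 592.9 − 1(213.7) = 379.2
  A: 280.4 − 1(213.7) = 66.74
  B: 0 + 2(213.7) = 427.3
Total out = 873.3 kmol/h; y_B = 427.3 / 873.3 = 0.4893.

0.489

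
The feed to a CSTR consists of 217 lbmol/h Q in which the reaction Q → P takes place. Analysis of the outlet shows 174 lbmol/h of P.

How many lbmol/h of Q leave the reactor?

43 lbmol/h

For P: n = n₀ + 1ξ → 174 = 0 + 1ξ, giving ξ = 174 lbmol/h.
Outlet amounts (n = n₀ + ν ξ):
  Q: 217 − 1(174) = 43
  P: 0 + 1(174) = 174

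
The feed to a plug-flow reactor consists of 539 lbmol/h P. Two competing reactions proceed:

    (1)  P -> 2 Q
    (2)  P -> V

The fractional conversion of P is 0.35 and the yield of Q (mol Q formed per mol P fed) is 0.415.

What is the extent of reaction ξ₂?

ξ₂ = 76.8 lbmol/h

Yield of Q: 2ξ₁ / 539 = 0.415 → ξ₁ = 111.8 lbmol/h.
Conversion of P: 1ξ₁ + 1ξ₂ = 0.35 × 539 = 188.6 → ξ₂ = 76.81 lbmol/h.
Outlet amounts (n = n₀ + Σ ν·ξ):
  P: 539 − 1(111.8) − 1(76.81) = 350.4
  Q: 0 + 2(111.8) = 223.7
  V: 0 + 1(76.81) = 76.81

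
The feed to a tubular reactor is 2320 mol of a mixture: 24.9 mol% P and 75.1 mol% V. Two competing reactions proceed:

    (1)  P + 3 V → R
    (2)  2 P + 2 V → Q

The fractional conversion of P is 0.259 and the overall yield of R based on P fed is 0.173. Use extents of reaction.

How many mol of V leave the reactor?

1390 mol

Yield of R: 1ξ₁ / 577.7 = 0.173 → ξ₁ = 99.94 mol.
Conversion of P: 1ξ₁ + 2ξ₂ = 0.259 × 577.7 = 149.6 → ξ₂ = 24.84 mol.
Outlet amounts (n = n₀ + Σ ν·ξ):
  P: 577.7 − 1(99.94) − 2(24.84) = 428.1
  V: 1742 − 3(99.94) − 2(24.84) = 1393
  R: 0 + 1(99.94) = 99.94
  Q: 0 + 1(24.84) = 24.84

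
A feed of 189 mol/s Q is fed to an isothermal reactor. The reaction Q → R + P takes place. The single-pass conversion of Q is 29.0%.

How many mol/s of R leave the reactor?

54.8 mol/s

Q reacted = 0.29 × 189 = 54.81 mol/s; ν_Q = −1, so ξ = 54.81/1 = 54.81 mol/s.
Outlet amounts (n = n₀ + ν ξ):
  Q: 189 − 1(54.81) = 134.2
  R: 0 + 1(54.81) = 54.81
  P: 0 + 1(54.81) = 54.81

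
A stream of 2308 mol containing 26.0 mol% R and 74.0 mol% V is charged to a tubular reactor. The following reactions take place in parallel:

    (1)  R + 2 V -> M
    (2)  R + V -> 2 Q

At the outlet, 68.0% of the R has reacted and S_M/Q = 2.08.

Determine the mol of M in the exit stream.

329 mol

Conversion of R: R consumed = 0.68 × 600.1 = 408.1 mol = 1ξ₁ + 1ξ₂.
Selectivity: 1ξ₁ / (2ξ₂) = 2.08 → ξ₁ = 4.16 ξ₂.
Substitute: (1·4.16 + 1) ξ₂ = 408.1 → ξ₂ = 79.08 mol, ξ₁ = 329 mol.
Outlet amounts (n = n₀ + Σ ν·ξ):
  R: 600.1 − 1(329) − 1(79.08) = 192
  V: 1708 − 2(329) − 1(79.08) = 970.9
  M: 0 + 1(329) = 329
  Q: 0 + 2(79.08) = 158.2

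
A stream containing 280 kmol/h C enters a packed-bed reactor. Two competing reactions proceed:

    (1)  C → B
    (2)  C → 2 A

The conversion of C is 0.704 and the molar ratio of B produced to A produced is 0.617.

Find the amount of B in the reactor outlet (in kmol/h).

Conversion of C: C consumed = 0.704 × 280 = 197.1 kmol/h = 1ξ₁ + 1ξ₂.
Selectivity: 1ξ₁ / (2ξ₂) = 0.617 → ξ₁ = 1.234 ξ₂.
Substitute: (1·1.234 + 1) ξ₂ = 197.1 → ξ₂ = 88.24 kmol/h, ξ₁ = 108.9 kmol/h.
Outlet amounts (n = n₀ + Σ ν·ξ):
  C: 280 − 1(108.9) − 1(88.24) = 82.88
  B: 0 + 1(108.9) = 108.9
  A: 0 + 2(88.24) = 176.5

109 kmol/h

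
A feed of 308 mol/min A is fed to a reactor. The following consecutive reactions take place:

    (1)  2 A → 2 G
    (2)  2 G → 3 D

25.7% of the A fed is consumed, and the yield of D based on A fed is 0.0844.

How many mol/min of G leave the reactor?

Conversion of A: A consumed = 2ξ₁ = 0.257 × 308 → ξ₁ = 39.58 mol/min.
Yield of D: 3ξ₂ / 308 = 0.0844 → ξ₂ = 8.665 mol/min.
Outlet amounts (n = n₀ + Σ ν·ξ):
  A: 308 − 2(39.58) = 228.8
  G: 0 + 2(39.58) − 2(8.665) = 61.83
  D: 0 + 3(8.665) = 26

61.8 mol/min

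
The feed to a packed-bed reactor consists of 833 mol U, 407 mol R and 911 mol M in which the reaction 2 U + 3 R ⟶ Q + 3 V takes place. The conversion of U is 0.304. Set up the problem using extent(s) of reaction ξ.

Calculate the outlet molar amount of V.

380 mol

U reacted = 0.304 × 833 = 253.2 mol; ν_U = −2, so ξ = 253.2/2 = 126.6 mol.
Outlet amounts (n = n₀ + ν ξ):
  U: 833 − 2(126.6) = 579.8
  R: 407 − 3(126.6) = 27.15
  Q: 0 + 1(126.6) = 126.6
  V: 0 + 3(126.6) = 379.8
  M: 911 (inert)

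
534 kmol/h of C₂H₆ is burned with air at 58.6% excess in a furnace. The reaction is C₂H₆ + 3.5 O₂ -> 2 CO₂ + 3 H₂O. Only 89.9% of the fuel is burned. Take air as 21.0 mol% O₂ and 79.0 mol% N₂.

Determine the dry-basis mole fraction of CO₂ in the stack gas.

Stoichiometric O₂ = 3.5 × 534 = 1869 kmol/h; O₂ fed = 1869 × 1.586 = 2964 kmol/h.
N₂ fed = 2964 × 79/21 = 11150 kmol/h.
Fuel reacted = 0.899 × 534 → ξ = 480.1 kmol/h.
Outlet (n = n₀ + ν ξ):
  C₂H₆: 534 − 1(480.1) = 53.93
  O₂: 2964 − 3.5(480.1) = 1284
  N₂: 11150 (inert)
  CO₂: 0 + 2(480.1) = 960.1
  H₂O: 0 + 3(480.1) = 1440
Dry total = 13450 kmol/h; y_CO₂ (dry) = 960.1 / 13450 = 0.07139.

0.0714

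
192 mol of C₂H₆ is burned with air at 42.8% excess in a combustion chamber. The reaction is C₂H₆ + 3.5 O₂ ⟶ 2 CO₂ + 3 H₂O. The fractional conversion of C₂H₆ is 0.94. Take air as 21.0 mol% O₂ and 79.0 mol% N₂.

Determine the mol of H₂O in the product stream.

Stoichiometric O₂ = 3.5 × 192 = 672 mol; O₂ fed = 672 × 1.428 = 959.6 mol.
N₂ fed = 959.6 × 79/21 = 3610 mol.
Fuel reacted = 0.94 × 192 → ξ = 180.5 mol.
Outlet (n = n₀ + ν ξ):
  C₂H₆: 192 − 1(180.5) = 11.52
  O₂: 959.6 − 3.5(180.5) = 327.9
  N₂: 3610 (inert)
  CO₂: 0 + 2(180.5) = 361
  H₂O: 0 + 3(180.5) = 541.4

541 mol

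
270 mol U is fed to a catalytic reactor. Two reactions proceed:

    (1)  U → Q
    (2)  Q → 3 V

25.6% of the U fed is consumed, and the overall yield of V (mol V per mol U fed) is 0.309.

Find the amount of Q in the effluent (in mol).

Conversion of U: U consumed = 1ξ₁ = 0.256 × 270 → ξ₁ = 69.12 mol.
Yield of V: 3ξ₂ / 270 = 0.309 → ξ₂ = 27.81 mol.
Outlet amounts (n = n₀ + Σ ν·ξ):
  U: 270 − 1(69.12) = 200.9
  Q: 0 + 1(69.12) − 1(27.81) = 41.31
  V: 0 + 3(27.81) = 83.43

41.3 mol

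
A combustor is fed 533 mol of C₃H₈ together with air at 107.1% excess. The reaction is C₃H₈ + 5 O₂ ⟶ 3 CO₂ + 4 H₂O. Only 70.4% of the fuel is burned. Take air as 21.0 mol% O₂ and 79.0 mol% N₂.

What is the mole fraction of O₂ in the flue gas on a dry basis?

Stoichiometric O₂ = 5 × 533 = 2665 mol; O₂ fed = 2665 × 2.071 = 5519 mol.
N₂ fed = 5519 × 79/21 = 20760 mol.
Fuel reacted = 0.704 × 533 → ξ = 375.2 mol.
Outlet (n = n₀ + ν ξ):
  C₃H₈: 533 − 1(375.2) = 157.8
  O₂: 5519 − 5(375.2) = 3643
  N₂: 20760 (inert)
  CO₂: 0 + 3(375.2) = 1126
  H₂O: 0 + 4(375.2) = 1501
Dry total = 25690 mol; y_O₂ (dry) = 3643 / 25690 = 0.1418.

0.142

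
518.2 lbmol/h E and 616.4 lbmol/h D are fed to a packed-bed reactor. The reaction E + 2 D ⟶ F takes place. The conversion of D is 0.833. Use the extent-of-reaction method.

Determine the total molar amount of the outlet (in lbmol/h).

D reacted = 0.833 × 616.4 = 513.5 lbmol/h; ν_D = −2, so ξ = 513.5/2 = 256.7 lbmol/h.
Outlet amounts (n = n₀ + ν ξ):
  E: 518.2 − 1(256.7) = 261.5
  D: 616.4 − 2(256.7) = 102.9
  F: 0 + 1(256.7) = 256.7
Total out = 261.5 + 102.9 + 256.7 = 621.1 lbmol/h.

621 lbmol/h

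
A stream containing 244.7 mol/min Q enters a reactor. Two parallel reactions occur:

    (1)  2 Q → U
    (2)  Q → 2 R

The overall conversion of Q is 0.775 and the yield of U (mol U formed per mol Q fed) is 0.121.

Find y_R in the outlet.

0.755

Yield of U: 1ξ₁ / 244.7 = 0.121 → ξ₁ = 29.61 mol/min.
Conversion of Q: 2ξ₁ + 1ξ₂ = 0.775 × 244.7 = 189.6 → ξ₂ = 130.4 mol/min.
Outlet amounts (n = n₀ + Σ ν·ξ):
  Q: 244.7 − 2(29.61) − 1(130.4) = 55.06
  U: 0 + 1(29.61) = 29.61
  R: 0 + 2(130.4) = 260.9
Total out = 345.5 mol/min; y_R = 260.9 / 345.5 = 0.755.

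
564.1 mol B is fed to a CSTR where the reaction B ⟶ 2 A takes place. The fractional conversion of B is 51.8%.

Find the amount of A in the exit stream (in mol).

584 mol

B reacted = 0.518 × 564.1 = 292.2 mol; ν_B = −1, so ξ = 292.2/1 = 292.2 mol.
Outlet amounts (n = n₀ + ν ξ):
  B: 564.1 − 1(292.2) = 271.9
  A: 0 + 2(292.2) = 584.4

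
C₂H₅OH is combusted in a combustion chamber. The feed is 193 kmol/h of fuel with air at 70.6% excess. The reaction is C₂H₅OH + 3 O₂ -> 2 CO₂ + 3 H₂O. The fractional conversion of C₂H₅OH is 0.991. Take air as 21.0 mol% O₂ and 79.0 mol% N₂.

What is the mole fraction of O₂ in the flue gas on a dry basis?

0.0917

Stoichiometric O₂ = 3 × 193 = 579 kmol/h; O₂ fed = 579 × 1.706 = 987.8 kmol/h.
N₂ fed = 987.8 × 79/21 = 3716 kmol/h.
Fuel reacted = 0.991 × 193 → ξ = 191.3 kmol/h.
Outlet (n = n₀ + ν ξ):
  C₂H₅OH: 193 − 1(191.3) = 1.737
  O₂: 987.8 − 3(191.3) = 414
  N₂: 3716 (inert)
  CO₂: 0 + 2(191.3) = 382.5
  H₂O: 0 + 3(191.3) = 573.8
Dry total = 4514 kmol/h; y_O₂ (dry) = 414 / 4514 = 0.09171.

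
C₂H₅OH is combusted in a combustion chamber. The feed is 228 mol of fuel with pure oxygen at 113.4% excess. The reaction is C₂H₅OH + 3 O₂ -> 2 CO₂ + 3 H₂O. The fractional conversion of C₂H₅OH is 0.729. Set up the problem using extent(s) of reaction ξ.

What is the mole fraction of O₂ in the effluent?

Stoichiometric O₂ = 3 × 228 = 684 mol; O₂ fed = 684 × 2.134 = 1460 mol.
Fuel reacted = 0.729 × 228 → ξ = 166.2 mol.
Outlet (n = n₀ + ν ξ):
  C₂H₅OH: 228 − 1(166.2) = 61.79
  O₂: 1460 − 3(166.2) = 961
  CO₂: 0 + 2(166.2) = 332.4
  H₂O: 0 + 3(166.2) = 498.6
Total out = 1854 mol; y_O₂ = 961 / 1854 = 0.5184.

0.518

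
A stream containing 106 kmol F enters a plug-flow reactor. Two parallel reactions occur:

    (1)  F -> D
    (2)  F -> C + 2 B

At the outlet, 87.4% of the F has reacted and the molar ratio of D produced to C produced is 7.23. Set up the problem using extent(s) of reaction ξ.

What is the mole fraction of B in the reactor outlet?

0.175

Conversion of F: F consumed = 0.874 × 106 = 92.64 kmol = 1ξ₁ + 1ξ₂.
Selectivity: 1ξ₁ / (1ξ₂) = 7.23 → ξ₁ = 7.23 ξ₂.
Substitute: (1·7.23 + 1) ξ₂ = 92.64 → ξ₂ = 11.26 kmol, ξ₁ = 81.39 kmol.
Outlet amounts (n = n₀ + Σ ν·ξ):
  F: 106 − 1(81.39) − 1(11.26) = 13.36
  D: 0 + 1(81.39) = 81.39
  C: 0 + 1(11.26) = 11.26
  B: 0 + 2(11.26) = 22.51
Total out = 128.5 kmol; y_B = 22.51 / 128.5 = 0.1752.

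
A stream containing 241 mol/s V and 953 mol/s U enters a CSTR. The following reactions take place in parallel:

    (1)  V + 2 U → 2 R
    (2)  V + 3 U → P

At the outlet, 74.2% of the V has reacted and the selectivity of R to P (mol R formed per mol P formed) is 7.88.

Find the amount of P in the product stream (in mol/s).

36.2 mol/s

Conversion of V: V consumed = 0.742 × 241 = 178.8 mol/s = 1ξ₁ + 1ξ₂.
Selectivity: 2ξ₁ / (1ξ₂) = 7.88 → ξ₁ = 3.94 ξ₂.
Substitute: (1·3.94 + 1) ξ₂ = 178.8 → ξ₂ = 36.2 mol/s, ξ₁ = 142.6 mol/s.
Outlet amounts (n = n₀ + Σ ν·ξ):
  V: 241 − 1(142.6) − 1(36.2) = 62.18
  U: 953 − 2(142.6) − 3(36.2) = 559.2
  R: 0 + 2(142.6) = 285.2
  P: 0 + 1(36.2) = 36.2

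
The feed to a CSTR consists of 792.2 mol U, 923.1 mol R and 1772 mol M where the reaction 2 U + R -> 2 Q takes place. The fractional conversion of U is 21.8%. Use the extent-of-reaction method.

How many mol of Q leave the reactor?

173 mol

U reacted = 0.218 × 792.2 = 172.7 mol; ν_U = −2, so ξ = 172.7/2 = 86.35 mol.
Outlet amounts (n = n₀ + ν ξ):
  U: 792.2 − 2(86.35) = 619.5
  R: 923.1 − 1(86.35) = 836.8
  Q: 0 + 2(86.35) = 172.7
  M: 1772 (inert)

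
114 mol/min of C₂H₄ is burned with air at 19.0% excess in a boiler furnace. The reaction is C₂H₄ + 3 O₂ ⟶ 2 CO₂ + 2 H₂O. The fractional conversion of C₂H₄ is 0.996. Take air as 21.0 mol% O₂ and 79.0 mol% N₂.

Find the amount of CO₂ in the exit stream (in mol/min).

Stoichiometric O₂ = 3 × 114 = 342 mol/min; O₂ fed = 342 × 1.190 = 407 mol/min.
N₂ fed = 407 × 79/21 = 1531 mol/min.
Fuel reacted = 0.996 × 114 → ξ = 113.5 mol/min.
Outlet (n = n₀ + ν ξ):
  C₂H₄: 114 − 1(113.5) = 0.456
  O₂: 407 − 3(113.5) = 66.35
  N₂: 1531 (inert)
  CO₂: 0 + 2(113.5) = 227.1
  H₂O: 0 + 2(113.5) = 227.1

227 mol/min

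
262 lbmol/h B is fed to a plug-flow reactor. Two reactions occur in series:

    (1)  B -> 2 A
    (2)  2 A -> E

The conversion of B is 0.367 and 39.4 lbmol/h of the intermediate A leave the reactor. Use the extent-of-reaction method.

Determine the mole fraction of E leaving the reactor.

0.271

Conversion of B: B consumed = 1ξ₁ = 0.367 × 262 → ξ₁ = 96.15 lbmol/h.
A balance: n_A = 0 + 2ξ₁ − 2ξ₂ = 39.4 → ξ₂ = (2·96.15 − 39.4)/2 = 76.45 lbmol/h.
Outlet amounts (n = n₀ + Σ ν·ξ):
  B: 262 − 1(96.15) = 165.8
  A: 0 + 2(96.15) − 2(76.45) = 39.4
  E: 0 + 1(76.45) = 76.45
Total out = 281.7 lbmol/h; y_E = 76.45 / 281.7 = 0.2714.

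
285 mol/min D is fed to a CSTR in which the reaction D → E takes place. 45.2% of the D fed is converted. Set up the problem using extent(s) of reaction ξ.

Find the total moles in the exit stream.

285 mol/min

D reacted = 0.452 × 285 = 128.8 mol/min; ν_D = −1, so ξ = 128.8/1 = 128.8 mol/min.
Outlet amounts (n = n₀ + ν ξ):
  D: 285 − 1(128.8) = 156.2
  E: 0 + 1(128.8) = 128.8
Total out = 156.2 + 128.8 = 285 mol/min.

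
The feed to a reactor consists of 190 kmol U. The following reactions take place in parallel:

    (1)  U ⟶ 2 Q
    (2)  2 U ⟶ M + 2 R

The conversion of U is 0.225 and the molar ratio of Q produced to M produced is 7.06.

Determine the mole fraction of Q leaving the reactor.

0.243

Conversion of U: U consumed = 0.225 × 190 = 42.75 kmol = 1ξ₁ + 2ξ₂.
Selectivity: 2ξ₁ / (1ξ₂) = 7.06 → ξ₁ = 3.53 ξ₂.
Substitute: (1·3.53 + 2) ξ₂ = 42.75 → ξ₂ = 7.731 kmol, ξ₁ = 27.29 kmol.
Outlet amounts (n = n₀ + Σ ν·ξ):
  U: 190 − 1(27.29) − 2(7.731) = 147.2
  Q: 0 + 2(27.29) = 54.58
  M: 0 + 1(7.731) = 7.731
  R: 0 + 2(7.731) = 15.46
Total out = 225 kmol; y_Q = 54.58 / 225 = 0.2425.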